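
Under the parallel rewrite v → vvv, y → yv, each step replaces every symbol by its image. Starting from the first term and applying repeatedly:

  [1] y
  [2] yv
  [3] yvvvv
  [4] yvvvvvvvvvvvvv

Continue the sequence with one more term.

Rewriting the 14 symbols of yvvvvvvvvvvvvv one by one yields yv vvv vvv vvv vvv vvv vvv vvv vvv vvv vvv vvv vvv vvv; concatenated:

yvvvvvvvvvvvvvvvvvvvvvvvvvvvvvvvvvvvvvvvv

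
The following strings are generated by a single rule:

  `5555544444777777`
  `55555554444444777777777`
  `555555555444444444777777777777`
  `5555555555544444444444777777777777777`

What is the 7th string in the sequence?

5555555555555555544444444444444444777777777777777777777777

Each string has the form 5^{2n+1} 4^{2n+1} 7^{3n}, where the shown terms are n = 2, 3, 4, 5.
At n = 8 the blocks have lengths 17, 17, 24.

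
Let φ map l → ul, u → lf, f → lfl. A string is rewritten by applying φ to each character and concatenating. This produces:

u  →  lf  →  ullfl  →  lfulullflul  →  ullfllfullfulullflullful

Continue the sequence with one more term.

lfulullflulullfllfulullfllfullfulullflullfulullfllful

Applying the rule to each of the 24 symbols of ullfllfullfulullflullful gives the pieces lf ul ul lfl ul ul lfl lf ul ul lfl lf ul lf ul ul lfl ul lf ul ul lfl lf ul, which concatenate to the answer.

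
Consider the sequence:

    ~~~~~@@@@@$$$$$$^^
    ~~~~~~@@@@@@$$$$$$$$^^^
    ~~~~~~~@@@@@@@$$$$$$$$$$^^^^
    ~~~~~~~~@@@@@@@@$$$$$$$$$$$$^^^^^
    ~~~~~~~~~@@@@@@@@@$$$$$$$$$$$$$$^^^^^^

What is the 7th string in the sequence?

~~~~~~~~~~~@@@@@@@@@@@$$$$$$$$$$$$$$$$$$^^^^^^^^

The n-th term is n+2 ~'s then n+2 @'s then 2n $'s then n-1 ^'s, where the shown terms are n = 3, 4, 5, 6, 7.
At n = 9 the blocks have lengths 11, 11, 18, 8.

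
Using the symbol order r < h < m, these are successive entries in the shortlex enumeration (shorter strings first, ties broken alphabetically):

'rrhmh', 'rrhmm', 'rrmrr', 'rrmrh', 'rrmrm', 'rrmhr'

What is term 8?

Continuing the enumeration 2 steps past rrmhr: rrmhr → rrmhh → (answer).

rrmhm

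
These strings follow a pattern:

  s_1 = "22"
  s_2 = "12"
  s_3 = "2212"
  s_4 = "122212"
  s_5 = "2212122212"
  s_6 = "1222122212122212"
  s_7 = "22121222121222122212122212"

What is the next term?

This is a Fibonacci-style word recurrence s(k) = s(k−2)·s(k−1): e.g. 22·12 = 2212.
Continuing: 1222122212122212 · 22121222121222122212122212 gives term 8.

122212221212221222121222121222122212122212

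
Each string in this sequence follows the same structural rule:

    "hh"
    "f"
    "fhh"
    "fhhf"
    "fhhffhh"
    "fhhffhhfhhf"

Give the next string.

fhhffhhfhhffhhffhh

From term 3 onward, concatenate the last term with the second-to-last: f·hh = fhh, fhh·f = fhhf, …
So term 7 is fhhffhhfhhf·fhhffhh.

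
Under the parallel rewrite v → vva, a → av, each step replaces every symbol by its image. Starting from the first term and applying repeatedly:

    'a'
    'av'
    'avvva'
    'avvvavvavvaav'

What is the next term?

avvvavvavvaavvvavvaavvvavvaavavvva

Replace each of the 13 characters of avvvavvavvaav in place — av vva vva vva av vva vva av vva vva av av vva — and concatenate.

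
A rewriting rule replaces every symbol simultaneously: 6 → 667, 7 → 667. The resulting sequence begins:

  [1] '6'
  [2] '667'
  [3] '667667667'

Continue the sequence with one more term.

Rewriting each symbol of 667667667: 6→667, 6→667, 7→667, 6→667, 6→667, 7→667, 6→667, 6→667, 7→667, which concatenates to 667 667 667 667 667 667 667 667 667.

667667667667667667667667667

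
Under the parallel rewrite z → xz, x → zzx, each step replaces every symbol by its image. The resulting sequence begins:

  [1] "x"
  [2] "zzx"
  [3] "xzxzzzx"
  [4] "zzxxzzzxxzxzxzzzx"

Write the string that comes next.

φ(zzxxzzzxxzxzxzzzx) expands symbol-by-symbol to xz xz zzx zzx xz xz xz zzx zzx xz zzx xz zzx xz xz xz zzx; joining the 17 pieces gives the next term.

xzxzzzxzzxxzxzxzzzxzzxxzzzxxzzzxxzxzxzzzx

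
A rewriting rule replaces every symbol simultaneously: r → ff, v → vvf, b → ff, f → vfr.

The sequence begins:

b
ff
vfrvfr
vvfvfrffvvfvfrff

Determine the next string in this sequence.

Rewriting the 16 symbols of vvfvfrffvvfvfrff one by one yields vvf vvf vfr vvf vfr ff vfr vfr vvf vvf vfr vvf vfr ff vfr vfr; concatenated:

vvfvvfvfrvvfvfrffvfrvfrvvfvvfvfrvvfvfrffvfrvfr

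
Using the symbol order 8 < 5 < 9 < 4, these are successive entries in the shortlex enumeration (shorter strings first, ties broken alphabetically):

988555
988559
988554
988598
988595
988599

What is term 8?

Stepping forward 2 times from 988599: 988599 → 988594, then the target.

988548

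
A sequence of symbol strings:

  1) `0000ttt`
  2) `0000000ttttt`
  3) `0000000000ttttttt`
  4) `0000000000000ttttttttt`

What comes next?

0000000000000000ttttttttttt

The n-th term is 3n+1 0's then 2n+1 t's (n = 1, 2, …).
At n = 5 the blocks have lengths 16, 11.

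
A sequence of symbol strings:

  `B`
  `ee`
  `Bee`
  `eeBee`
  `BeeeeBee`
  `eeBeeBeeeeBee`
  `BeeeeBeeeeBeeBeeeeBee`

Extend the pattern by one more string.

This is a Fibonacci-style word recurrence s(k) = s(k−2)·s(k−1): e.g. B·ee = Bee.
The next term joins eeBeeBeeeeBee and BeeeeBeeeeBeeBeeeeBee.

eeBeeBeeeeBeeBeeeeBeeeeBeeBeeeeBee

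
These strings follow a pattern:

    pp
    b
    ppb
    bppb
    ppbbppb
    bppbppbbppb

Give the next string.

Each term (from the third on) is the two preceding terms concatenated in order: term 3 = pp·b = ppb.
Continuing: ppbbppb · bppbppbbppb gives term 7.

ppbbppbbppbppbbppb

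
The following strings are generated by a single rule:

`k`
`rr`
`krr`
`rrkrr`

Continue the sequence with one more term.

krrrrkrr

This is a Fibonacci-style word recurrence s(k) = s(k−2)·s(k−1): e.g. k·rr = krr.
Continuing: krr · rrkrr gives term 5.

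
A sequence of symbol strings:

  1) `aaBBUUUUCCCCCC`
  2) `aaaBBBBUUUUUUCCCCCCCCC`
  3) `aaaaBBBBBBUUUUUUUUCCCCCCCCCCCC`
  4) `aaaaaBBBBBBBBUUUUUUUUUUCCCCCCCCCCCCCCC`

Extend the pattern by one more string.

aaaaaaBBBBBBBBBBUUUUUUUUUUUUCCCCCCCCCCCCCCCCCC

Each string has the form a^{n} B^{2n-2} U^{2n} C^{3n}, where the shown terms are n = 2, 3, 4, 5.
Setting n = 6 gives 6, 10, 12, 18 characters in each block.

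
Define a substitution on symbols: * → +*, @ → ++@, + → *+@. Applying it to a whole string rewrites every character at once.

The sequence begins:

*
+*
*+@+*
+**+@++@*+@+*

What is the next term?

*+@+*+**+@++@*+@*+@++@+**+@++@*+@+*

φ(+**+@++@*+@+*) expands symbol-by-symbol to *+@ +* +* *+@ ++@ *+@ *+@ ++@ +* *+@ ++@ *+@ +*; joining the 13 pieces gives the next term.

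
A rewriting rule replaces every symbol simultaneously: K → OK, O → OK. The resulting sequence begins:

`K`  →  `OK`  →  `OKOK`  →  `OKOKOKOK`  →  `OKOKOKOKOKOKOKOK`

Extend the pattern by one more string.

OKOKOKOKOKOKOKOKOKOKOKOKOKOKOKOK

Replace each of the 16 characters of OKOKOKOKOKOKOKOK in place — OK OK OK OK OK OK OK OK OK OK OK OK OK OK OK OK — and concatenate.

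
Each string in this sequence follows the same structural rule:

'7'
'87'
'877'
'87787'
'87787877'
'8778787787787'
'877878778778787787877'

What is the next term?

8778787787787877878778778787787787

Each term (from the third on) is the previous term followed by the one before it: term 3 = 87·7 = 877.
Continuing: 877878778778787787877 · 8778787787787 gives term 8.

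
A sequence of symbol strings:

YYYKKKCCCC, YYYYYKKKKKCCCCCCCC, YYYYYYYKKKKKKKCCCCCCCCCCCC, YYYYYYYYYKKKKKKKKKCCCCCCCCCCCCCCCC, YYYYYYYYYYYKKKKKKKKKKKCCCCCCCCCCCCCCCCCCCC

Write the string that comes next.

The n-th term is 2n+1 Y's then 2n+1 K's then 4n C's (n = 1, 2, …).
Setting n = 6 gives 13, 13, 24 characters in each block.

YYYYYYYYYYYYYKKKKKKKKKKKKKCCCCCCCCCCCCCCCCCCCCCCCC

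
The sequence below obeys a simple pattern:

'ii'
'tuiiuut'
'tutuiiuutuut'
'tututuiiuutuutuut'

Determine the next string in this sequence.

Each term wraps the previous one in tu on the left and uut on the right.
So the next term is tu·tututuiiuutuutuut·uut.

tutututuiiuutuutuutuut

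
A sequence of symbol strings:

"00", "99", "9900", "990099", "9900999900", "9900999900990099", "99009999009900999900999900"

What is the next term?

Each term (from the third on) is the previous term followed by the one before it: term 3 = 99·00 = 9900.
The next term joins 99009999009900999900999900 and 9900999900990099.

990099990099009999009999009900999900990099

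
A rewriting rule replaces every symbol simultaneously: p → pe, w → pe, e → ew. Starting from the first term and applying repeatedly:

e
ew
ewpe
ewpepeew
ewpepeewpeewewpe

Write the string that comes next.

Rewriting the 16 symbols of ewpepeewpeewewpe one by one yields ew pe pe ew pe ew ew pe pe ew ew pe ew pe pe ew; concatenated:

ewpepeewpeewewpepeewewpeewpepeew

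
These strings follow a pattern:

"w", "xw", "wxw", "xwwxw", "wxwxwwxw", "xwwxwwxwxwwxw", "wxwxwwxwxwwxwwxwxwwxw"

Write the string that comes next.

xwwxwwxwxwwxwwxwxwwxwxwwxwwxwxwwxw

From term 3 onward, concatenate the second-to-last term with the last: w·xw = wxw, xw·wxw = xwwxw, …
The next term joins xwwxwwxwxwwxw and wxwxwwxwxwwxwwxwxwwxw.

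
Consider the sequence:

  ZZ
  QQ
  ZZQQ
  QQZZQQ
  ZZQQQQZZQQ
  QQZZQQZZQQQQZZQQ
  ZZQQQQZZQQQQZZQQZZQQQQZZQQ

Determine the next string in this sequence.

From term 3 onward, concatenate the second-to-last term with the last: ZZ·QQ = ZZQQ, QQ·ZZQQ = QQZZQQ, …
The next term joins QQZZQQZZQQQQZZQQ and ZZQQQQZZQQQQZZQQZZQQQQZZQQ.

QQZZQQZZQQQQZZQQZZQQQQZZQQQQZZQQZZQQQQZZQQ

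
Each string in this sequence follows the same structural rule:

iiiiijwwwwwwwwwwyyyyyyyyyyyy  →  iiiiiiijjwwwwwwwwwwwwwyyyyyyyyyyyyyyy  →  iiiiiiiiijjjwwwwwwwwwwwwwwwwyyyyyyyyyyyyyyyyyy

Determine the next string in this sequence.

Each string has the form i^{2n-1} j^{n-2} w^{3n+1} y^{3n+3}, where the shown terms are n = 3, 4, 5.
Setting n = 6 gives 11, 4, 19, 21 characters in each block.

iiiiiiiiiiijjjjwwwwwwwwwwwwwwwwwwwyyyyyyyyyyyyyyyyyyyyy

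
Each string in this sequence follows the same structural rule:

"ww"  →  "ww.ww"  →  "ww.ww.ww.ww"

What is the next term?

ww.ww.ww.ww.ww.ww.ww.ww

Each string is two copies of the previous one joined by '.'.
So the next term is two copies of ww.ww.ww.ww with '.' between the halves.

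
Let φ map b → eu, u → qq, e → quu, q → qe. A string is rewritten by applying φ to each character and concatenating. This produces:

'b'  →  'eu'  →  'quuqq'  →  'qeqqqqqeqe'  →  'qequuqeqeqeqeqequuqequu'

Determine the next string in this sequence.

Rewriting the 23 symbols of qequuqeqeqeqeqequuqequu one by one yields qe quu qe qq qq qe quu qe quu qe quu qe quu qe quu qe qq qq qe quu qe qq qq; concatenated:

qequuqeqqqqqequuqequuqequuqequuqequuqeqqqqqequuqeqqqq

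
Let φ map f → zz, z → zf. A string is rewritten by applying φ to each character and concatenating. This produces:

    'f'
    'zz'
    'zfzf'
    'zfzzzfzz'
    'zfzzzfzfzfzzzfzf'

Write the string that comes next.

zfzzzfzfzfzzzfzzzfzzzfzfzfzzzfzz

φ(zfzzzfzfzfzzzfzf) expands symbol-by-symbol to zf zz zf zf zf zz zf zz zf zz zf zf zf zz zf zz; joining the 16 pieces gives the next term.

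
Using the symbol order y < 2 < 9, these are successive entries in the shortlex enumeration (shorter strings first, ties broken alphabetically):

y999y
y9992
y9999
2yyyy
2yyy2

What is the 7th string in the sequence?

2yy2y

Continuing the enumeration 2 steps past 2yyy2: 2yyy2 → 2yyy9 → (answer).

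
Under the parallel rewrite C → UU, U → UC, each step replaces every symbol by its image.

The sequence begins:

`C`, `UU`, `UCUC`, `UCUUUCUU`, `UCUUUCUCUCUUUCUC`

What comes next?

Replace each of the 16 characters of UCUUUCUCUCUUUCUC in place — UC UU UC UC UC UU UC UU UC UU UC UC UC UU UC UU — and concatenate.

UCUUUCUCUCUUUCUUUCUUUCUCUCUUUCUU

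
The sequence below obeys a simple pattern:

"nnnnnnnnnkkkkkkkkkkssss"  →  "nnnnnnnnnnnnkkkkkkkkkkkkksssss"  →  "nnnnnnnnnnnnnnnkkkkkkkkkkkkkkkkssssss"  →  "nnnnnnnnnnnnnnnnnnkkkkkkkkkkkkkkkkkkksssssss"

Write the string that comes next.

nnnnnnnnnnnnnnnnnnnnnkkkkkkkkkkkkkkkkkkkkkkssssssss

Each string has the form n^{3n} k^{3n+1} s^{n+1}, where the shown terms are n = 3, 4, 5, 6.
At n = 7 the blocks have lengths 21, 22, 8.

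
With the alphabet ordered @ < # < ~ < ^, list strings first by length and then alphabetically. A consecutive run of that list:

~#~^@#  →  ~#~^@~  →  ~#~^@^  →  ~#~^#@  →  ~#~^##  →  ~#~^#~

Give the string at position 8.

~#~^~@

Advancing 2 positions from ~#~^#~ through ~#~^#~ → ~#~^#^ reaches term 8.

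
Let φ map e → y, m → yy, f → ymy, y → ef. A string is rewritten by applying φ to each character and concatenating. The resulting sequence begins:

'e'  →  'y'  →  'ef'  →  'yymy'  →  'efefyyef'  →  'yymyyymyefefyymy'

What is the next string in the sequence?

φ(yymyyymyefefyymy) expands symbol-by-symbol to ef ef yy ef ef ef yy ef y ymy y ymy ef ef yy ef; joining the 16 pieces gives the next term.

efefyyefefefyyefyymyyymyefefyyef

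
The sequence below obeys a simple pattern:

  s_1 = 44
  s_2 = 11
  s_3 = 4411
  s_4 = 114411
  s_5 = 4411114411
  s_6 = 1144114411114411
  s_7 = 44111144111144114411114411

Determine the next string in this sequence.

From term 3 onward, concatenate the second-to-last term with the last: 44·11 = 4411, 11·4411 = 114411, …
Continuing: 1144114411114411 · 44111144111144114411114411 gives term 8.

114411441111441144111144111144114411114411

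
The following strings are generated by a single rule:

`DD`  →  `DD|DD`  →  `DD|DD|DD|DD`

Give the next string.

DD|DD|DD|DD|DD|DD|DD|DD

Each string is two copies of the previous one joined by '|'.
So the next term is two copies of DD|DD|DD|DD with '|' between the halves.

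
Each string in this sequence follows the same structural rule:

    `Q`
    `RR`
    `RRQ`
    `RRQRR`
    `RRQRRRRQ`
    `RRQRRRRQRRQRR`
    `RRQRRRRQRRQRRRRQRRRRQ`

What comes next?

Each term (from the third on) is the previous term followed by the one before it: term 3 = RR·Q = RRQ.
Continuing: RRQRRRRQRRQRRRRQRRRRQ · RRQRRRRQRRQRR gives term 8.

RRQRRRRQRRQRRRRQRRRRQRRQRRRRQRRQRR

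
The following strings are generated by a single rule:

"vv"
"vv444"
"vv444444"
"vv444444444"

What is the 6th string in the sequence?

vv444444444444444

Every step adds 444 to the end: s(k+1) = s(k)·444.
From vv444444444, 2 further steps: vv444444444 → vv444444444444 → (answer).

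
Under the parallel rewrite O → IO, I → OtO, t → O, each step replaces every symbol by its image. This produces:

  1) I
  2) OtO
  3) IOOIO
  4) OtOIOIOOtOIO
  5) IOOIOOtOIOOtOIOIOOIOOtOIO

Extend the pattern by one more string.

Applying the rule to each of the 25 symbols of IOOIOOtOIOOtOIOIOOIOOtOIO gives the pieces OtO IO IO OtO IO IO O IO OtO IO IO O IO OtO IO OtO IO IO OtO IO IO O IO OtO IO, which concatenate to the answer.

OtOIOIOOtOIOIOOIOOtOIOIOOIOOtOIOOtOIOIOOtOIOIOOIOOtOIO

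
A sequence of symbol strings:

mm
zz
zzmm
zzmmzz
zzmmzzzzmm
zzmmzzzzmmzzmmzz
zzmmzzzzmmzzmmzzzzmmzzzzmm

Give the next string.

zzmmzzzzmmzzmmzzzzmmzzzzmmzzmmzzzzmmzzmmzz

This is a Fibonacci-style word recurrence s(k) = s(k−1)·s(k−2): e.g. zz·mm = zzmm.
So term 8 is zzmmzzzzmmzzmmzzzzmmzzzzmm·zzmmzzzzmmzzmmzz.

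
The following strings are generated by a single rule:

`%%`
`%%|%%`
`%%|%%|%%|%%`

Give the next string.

%%|%%|%%|%%|%%|%%|%%|%%

s(k+1) = s(k)·|·s(k) — each term doubles the last with '|' between the halves.
So the next term is two copies of %%|%%|%%|%% with '|' between the halves.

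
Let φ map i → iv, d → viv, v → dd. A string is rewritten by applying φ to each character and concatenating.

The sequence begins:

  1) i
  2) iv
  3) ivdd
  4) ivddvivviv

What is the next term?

ivddvivvivddivddddivdd

Apply φ to ivddvivviv symbol by symbol: i→iv, v→dd, d→viv, d→viv, v→dd, i→iv, v→dd, v→dd, i→iv, v→dd; joined: iv dd viv viv dd iv dd dd iv dd.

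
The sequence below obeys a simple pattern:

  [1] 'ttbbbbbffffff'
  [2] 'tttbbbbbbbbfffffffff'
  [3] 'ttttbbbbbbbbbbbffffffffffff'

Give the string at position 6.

tttttttbbbbbbbbbbbbbbbbbbbbfffffffffffffffffffff

The n-th term is n t's then 3n-1 b's then 3n f's, where the shown terms are n = 2, 3, 4.
At n = 7 the blocks have lengths 7, 20, 21.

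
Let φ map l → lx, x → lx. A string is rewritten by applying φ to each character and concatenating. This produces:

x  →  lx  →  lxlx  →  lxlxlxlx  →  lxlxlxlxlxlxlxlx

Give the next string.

φ(lxlxlxlxlxlxlxlx) expands symbol-by-symbol to lx lx lx lx lx lx lx lx lx lx lx lx lx lx lx lx; joining the 16 pieces gives the next term.

lxlxlxlxlxlxlxlxlxlxlxlxlxlxlxlx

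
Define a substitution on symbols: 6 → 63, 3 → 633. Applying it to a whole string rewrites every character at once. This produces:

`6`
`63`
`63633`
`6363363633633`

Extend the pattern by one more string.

φ(6363363633633) expands symbol-by-symbol to 63 633 63 633 633 63 633 63 633 633 63 633 633; joining the 13 pieces gives the next term.

6363363633633636336363363363633633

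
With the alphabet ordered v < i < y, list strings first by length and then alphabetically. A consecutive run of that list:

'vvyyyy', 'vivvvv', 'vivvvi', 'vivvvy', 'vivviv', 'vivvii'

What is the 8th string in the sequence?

Stepping forward 2 times from vivvii: vivvii → vivviy, then the target.

vivvyv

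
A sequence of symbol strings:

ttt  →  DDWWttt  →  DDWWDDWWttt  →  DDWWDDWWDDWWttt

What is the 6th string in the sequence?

DDWWDDWWDDWWDDWWDDWWttt

The strings grow by a fixed prefix DDWW each time.
From DDWWDDWWDDWWttt, 2 further steps: DDWWDDWWDDWWttt → DDWWDDWWDDWWDDWWttt → (answer).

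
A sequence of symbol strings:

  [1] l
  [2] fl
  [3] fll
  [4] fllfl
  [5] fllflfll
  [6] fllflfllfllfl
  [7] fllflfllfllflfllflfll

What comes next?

fllflfllfllflfllflfllfllflfllfllfl

Each term (from the third on) is the previous term followed by the one before it: term 3 = fl·l = fll.
Continuing: fllflfllfllflfllflfll · fllflfllfllfl gives term 8.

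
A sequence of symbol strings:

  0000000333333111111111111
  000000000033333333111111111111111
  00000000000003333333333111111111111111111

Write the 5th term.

Term n consists of 3n-2 0's, followed by 2n 3's, followed by 3n+3 1's, where the shown terms are n = 3, 4, 5.
Setting n = 7 gives 19, 14, 24 characters in each block.

000000000000000000033333333333333111111111111111111111111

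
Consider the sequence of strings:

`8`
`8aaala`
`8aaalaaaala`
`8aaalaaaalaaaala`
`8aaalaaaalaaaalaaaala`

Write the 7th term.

8aaalaaaalaaaalaaaalaaaalaaaala

Each term is the previous one with aaala appended.
From 8aaalaaaalaaaalaaaala, 2 further steps: 8aaalaaaalaaaalaaaala → 8aaalaaaalaaaalaaaalaaaala → (answer).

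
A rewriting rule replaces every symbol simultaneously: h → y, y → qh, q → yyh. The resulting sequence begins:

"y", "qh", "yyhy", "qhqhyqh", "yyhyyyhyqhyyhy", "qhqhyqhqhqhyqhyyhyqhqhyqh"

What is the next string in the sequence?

Replace each of the 25 characters of qhqhyqhqhqhyqhyyhyqhqhyqh in place — yyh y yyh y qh yyh y yyh y yyh y qh yyh y qh qh y qh yyh y yyh y qh yyh y — and concatenate.

yyhyyyhyqhyyhyyyhyyyhyqhyyhyqhqhyqhyyhyyyhyqhyyhy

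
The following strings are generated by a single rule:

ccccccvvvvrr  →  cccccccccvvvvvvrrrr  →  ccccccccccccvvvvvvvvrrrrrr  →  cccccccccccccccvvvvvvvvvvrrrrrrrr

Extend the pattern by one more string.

ccccccccccccccccccvvvvvvvvvvvvrrrrrrrrrr

The n-th term is 3n c's then 2n v's then 2n-2 r's, where the shown terms are n = 2, 3, 4, 5.
At n = 6 the blocks have lengths 18, 12, 10.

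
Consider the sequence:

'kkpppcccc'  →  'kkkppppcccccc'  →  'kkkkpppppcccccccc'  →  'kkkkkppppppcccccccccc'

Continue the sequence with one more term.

kkkkkkpppppppcccccccccccc

Reading off run lengths: k runs 2, 3, 4, 5; p runs 3, 4, 5, 6; c runs 4, 6, 8, 10 — each is linear in n, where the shown terms are n = 2, 3, 4, 5.
For the next term, n = 6, so the run lengths are 6, 7, 12.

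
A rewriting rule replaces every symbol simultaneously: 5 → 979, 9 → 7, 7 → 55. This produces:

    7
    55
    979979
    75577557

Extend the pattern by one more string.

55979979555597997955

Apply φ to 75577557 symbol by symbol: 7→55, 5→979, 5→979, 7→55, 7→55, 5→979, 5→979, 7→55; joined: 55 979 979 55 55 979 979 55.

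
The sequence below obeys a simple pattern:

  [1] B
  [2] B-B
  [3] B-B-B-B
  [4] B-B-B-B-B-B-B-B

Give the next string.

s(k+1) = s(k)·-·s(k) — each term doubles the last with '-' between the halves.
So the next term is two copies of B-B-B-B-B-B-B-B with '-' between the halves.

B-B-B-B-B-B-B-B-B-B-B-B-B-B-B-B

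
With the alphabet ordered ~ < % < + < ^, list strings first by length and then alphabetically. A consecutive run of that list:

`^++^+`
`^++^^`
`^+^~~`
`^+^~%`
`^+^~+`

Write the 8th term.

Continuing the enumeration 3 steps past ^+^~+: ^+^~+ → ^+^~^ → ^+^%~ → (answer).

^+^%%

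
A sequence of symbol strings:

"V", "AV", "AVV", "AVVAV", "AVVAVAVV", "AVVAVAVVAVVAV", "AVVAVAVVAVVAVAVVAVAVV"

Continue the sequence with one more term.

This is a Fibonacci-style word recurrence s(k) = s(k−1)·s(k−2): e.g. AV·V = AVV.
Continuing: AVVAVAVVAVVAVAVVAVAVV · AVVAVAVVAVVAV gives term 8.

AVVAVAVVAVVAVAVVAVAVVAVVAVAVVAVVAV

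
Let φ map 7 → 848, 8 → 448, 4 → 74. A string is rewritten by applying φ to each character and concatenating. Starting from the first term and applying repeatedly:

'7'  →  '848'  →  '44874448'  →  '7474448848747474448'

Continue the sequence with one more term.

φ(7474448848747474448) expands symbol-by-symbol to 848 74 848 74 74 74 448 448 74 448 848 74 848 74 848 74 74 74 448; joining the 19 pieces gives the next term.

84874848747474448448744488487484874848747474448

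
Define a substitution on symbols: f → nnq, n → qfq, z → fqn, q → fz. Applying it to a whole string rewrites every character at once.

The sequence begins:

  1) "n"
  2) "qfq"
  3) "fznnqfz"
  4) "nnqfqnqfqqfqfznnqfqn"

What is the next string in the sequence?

qfqqfqfznnqfzqfqfznnqfzfznnqfznnqfqnqfqqfqfznnqfzqfq

Replace each of the 20 characters of nnqfqnqfqqfqfznnqfqn in place — qfq qfq fz nnq fz qfq fz nnq fz fz nnq fz nnq fqn qfq qfq fz nnq fz qfq — and concatenate.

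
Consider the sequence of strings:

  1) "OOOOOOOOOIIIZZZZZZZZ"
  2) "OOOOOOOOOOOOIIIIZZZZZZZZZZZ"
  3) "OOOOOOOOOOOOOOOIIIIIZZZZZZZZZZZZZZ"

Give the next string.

Term n consists of 3n O's, followed by n I's, followed by 3n-1 Z's, where the shown terms are n = 3, 4, 5.
At n = 6 the blocks have lengths 18, 6, 17.

OOOOOOOOOOOOOOOOOOIIIIIIZZZZZZZZZZZZZZZZZ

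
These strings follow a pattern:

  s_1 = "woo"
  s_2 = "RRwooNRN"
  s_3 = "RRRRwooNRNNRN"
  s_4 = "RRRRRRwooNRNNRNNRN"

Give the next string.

Every step adds RR to the front and NRN to the end of the previous string.
So the next term is RR·RRRRRRwooNRNNRNNRN·NRN.

RRRRRRRRwooNRNNRNNRNNRN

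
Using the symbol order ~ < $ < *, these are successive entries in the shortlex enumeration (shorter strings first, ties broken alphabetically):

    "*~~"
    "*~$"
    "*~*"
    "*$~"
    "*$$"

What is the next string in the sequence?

Treat *$$ as a base-3 numeral over the given alphabet and add one, carrying through any trailing *'s.

*$*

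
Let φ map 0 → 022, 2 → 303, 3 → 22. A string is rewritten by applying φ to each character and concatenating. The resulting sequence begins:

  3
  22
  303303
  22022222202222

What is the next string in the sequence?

Rewriting the 14 symbols of 22022222202222 one by one yields 303 303 022 303 303 303 303 303 303 022 303 303 303 303; concatenated:

303303022303303303303303303022303303303303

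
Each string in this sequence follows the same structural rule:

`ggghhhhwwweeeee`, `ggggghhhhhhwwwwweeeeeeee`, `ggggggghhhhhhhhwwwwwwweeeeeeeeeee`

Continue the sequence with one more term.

ggggggggghhhhhhhhhhwwwwwwwwweeeeeeeeeeeeee

Reading off run lengths: g runs 3, 5, 7; h runs 4, 6, 8; w runs 3, 5, 7; e runs 5, 8, 11 — each is linear in n (n = 1, 2, …).
For the next term, n = 4, so the run lengths are 9, 10, 9, 14.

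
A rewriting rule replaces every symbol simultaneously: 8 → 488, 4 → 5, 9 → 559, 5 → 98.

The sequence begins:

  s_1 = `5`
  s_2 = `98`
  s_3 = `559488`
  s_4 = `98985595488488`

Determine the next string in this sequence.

Replace each of the 14 characters of 98985595488488 in place — 559 488 559 488 98 98 559 98 5 488 488 5 488 488 — and concatenate.

55948855948898985599854884885488488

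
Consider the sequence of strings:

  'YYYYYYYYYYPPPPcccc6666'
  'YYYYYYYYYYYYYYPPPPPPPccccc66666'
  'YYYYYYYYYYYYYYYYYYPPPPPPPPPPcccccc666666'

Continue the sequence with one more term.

YYYYYYYYYYYYYYYYYYYYYYPPPPPPPPPPPPPccccccc6666666

Term n consists of 4n+2 Y's, followed by 3n-2 P's, followed by n+2 c's, followed by n+2 6's, where the shown terms are n = 2, 3, 4.
At n = 5 the blocks have lengths 22, 13, 7, 7.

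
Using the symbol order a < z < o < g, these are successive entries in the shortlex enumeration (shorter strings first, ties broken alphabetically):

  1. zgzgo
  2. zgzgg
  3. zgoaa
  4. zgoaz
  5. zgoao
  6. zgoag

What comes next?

Find the rightmost character of zgoag below g, bump it to the next letter, and reset everything to its right to a.

zgoza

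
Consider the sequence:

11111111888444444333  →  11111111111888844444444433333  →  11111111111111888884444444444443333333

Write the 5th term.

11111111111111111111888888844444444444444444433333333333

Term n consists of 3n+2 1's, followed by n+1 8's, followed by 3n 4's, followed by 2n-1 3's, where the shown terms are n = 2, 3, 4.
Setting n = 6 gives 20, 7, 18, 11 characters in each block.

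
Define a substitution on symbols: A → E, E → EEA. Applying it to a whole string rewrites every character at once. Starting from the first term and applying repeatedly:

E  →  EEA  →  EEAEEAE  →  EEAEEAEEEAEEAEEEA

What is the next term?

EEAEEAEEEAEEAEEEAEEAEEAEEEAEEAEEEAEEAEEAE

φ(EEAEEAEEEAEEAEEEA) expands symbol-by-symbol to EEA EEA E EEA EEA E EEA EEA EEA E EEA EEA E EEA EEA EEA E; joining the 17 pieces gives the next term.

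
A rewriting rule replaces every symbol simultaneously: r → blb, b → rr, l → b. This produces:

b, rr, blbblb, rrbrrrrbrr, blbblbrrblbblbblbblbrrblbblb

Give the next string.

φ(blbblbrrblbblbblbblbrrblbblb) expands symbol-by-symbol to rr b rr rr b rr blb blb rr b rr rr b rr rr b rr rr b rr blb blb rr b rr rr b rr; joining the 28 pieces gives the next term.

rrbrrrrbrrblbblbrrbrrrrbrrrrbrrrrbrrblbblbrrbrrrrbrr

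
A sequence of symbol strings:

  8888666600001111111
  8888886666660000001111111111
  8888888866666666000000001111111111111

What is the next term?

The n-th term is 2n 8's then 2n 6's then 2n 0's then 3n+1 1's, where the shown terms are n = 2, 3, 4.
At n = 5 the blocks have lengths 10, 10, 10, 16.

8888888888666666666600000000001111111111111111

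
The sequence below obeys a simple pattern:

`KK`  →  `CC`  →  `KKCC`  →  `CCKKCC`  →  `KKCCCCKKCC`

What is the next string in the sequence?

Each term (from the third on) is the two preceding terms concatenated in order: term 3 = KK·CC = KKCC.
Continuing: CCKKCC · KKCCCCKKCC gives term 6.

CCKKCCKKCCCCKKCC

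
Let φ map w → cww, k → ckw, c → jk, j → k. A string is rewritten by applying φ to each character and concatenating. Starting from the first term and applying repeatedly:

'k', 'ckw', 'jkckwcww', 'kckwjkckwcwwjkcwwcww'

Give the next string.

Rewriting the 20 symbols of kckwjkckwcwwjkcwwcww one by one yields ckw jk ckw cww k ckw jk ckw cww jk cww cww k ckw jk cww cww jk cww cww; concatenated:

ckwjkckwcwwkckwjkckwcwwjkcwwcwwkckwjkcwwcwwjkcwwcww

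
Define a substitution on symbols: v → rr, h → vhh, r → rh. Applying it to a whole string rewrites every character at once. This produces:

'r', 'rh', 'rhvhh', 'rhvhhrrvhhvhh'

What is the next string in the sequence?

rhvhhrrvhhvhhrhrhrrvhhvhhrrvhhvhh

φ(rhvhhrrvhhvhh) expands symbol-by-symbol to rh vhh rr vhh vhh rh rh rr vhh vhh rr vhh vhh; joining the 13 pieces gives the next term.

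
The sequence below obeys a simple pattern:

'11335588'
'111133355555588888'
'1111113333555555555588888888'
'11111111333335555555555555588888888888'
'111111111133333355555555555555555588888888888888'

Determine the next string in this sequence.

1111111111113333333555555555555555555555588888888888888888

Term n consists of 2n 1's, followed by n+1 3's, followed by 4n-2 5's, followed by 3n-1 8's (n = 1, 2, …).
For the next term, n = 6, so the run lengths are 12, 7, 22, 17.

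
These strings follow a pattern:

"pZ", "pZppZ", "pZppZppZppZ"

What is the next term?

Every step duplicates the string with 'p' between the halves.
One more doubling of pZppZppZppZ gives the answer.

pZppZppZppZppZppZppZppZ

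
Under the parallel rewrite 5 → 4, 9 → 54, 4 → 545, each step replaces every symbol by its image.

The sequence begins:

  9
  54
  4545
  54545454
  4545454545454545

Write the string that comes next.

54545454545454545454545454545454

φ(4545454545454545) expands symbol-by-symbol to 545 4 545 4 545 4 545 4 545 4 545 4 545 4 545 4; joining the 16 pieces gives the next term.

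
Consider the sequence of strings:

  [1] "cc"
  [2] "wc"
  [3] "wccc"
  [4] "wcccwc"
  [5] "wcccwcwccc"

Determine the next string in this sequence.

wcccwcwcccwcccwc

From term 3 onward, concatenate the last term with the second-to-last: wc·cc = wccc, wccc·wc = wcccwc, …
The next term joins wcccwcwccc and wcccwc.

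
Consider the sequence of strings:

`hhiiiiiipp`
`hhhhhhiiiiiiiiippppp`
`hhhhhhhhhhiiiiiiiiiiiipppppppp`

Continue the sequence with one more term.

Reading off run lengths: h runs 2, 6, 10; i runs 6, 9, 12; p runs 2, 5, 8 — each is linear in n (n = 1, 2, …).
For the next term, n = 4, so the run lengths are 14, 15, 11.

hhhhhhhhhhhhhhiiiiiiiiiiiiiiippppppppppp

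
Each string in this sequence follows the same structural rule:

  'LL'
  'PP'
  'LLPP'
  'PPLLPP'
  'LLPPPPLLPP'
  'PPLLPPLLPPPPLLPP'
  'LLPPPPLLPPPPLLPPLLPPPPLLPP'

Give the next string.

This is a Fibonacci-style word recurrence s(k) = s(k−2)·s(k−1): e.g. LL·PP = LLPP.
Continuing: PPLLPPLLPPPPLLPP · LLPPPPLLPPPPLLPPLLPPPPLLPP gives term 8.

PPLLPPLLPPPPLLPPLLPPPPLLPPPPLLPPLLPPPPLLPP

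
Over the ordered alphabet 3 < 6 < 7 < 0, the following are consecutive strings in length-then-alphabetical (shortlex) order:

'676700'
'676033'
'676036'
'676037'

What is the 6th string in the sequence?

Continuing the enumeration 2 steps past 676037: 676037 → 676030 → (answer).

676063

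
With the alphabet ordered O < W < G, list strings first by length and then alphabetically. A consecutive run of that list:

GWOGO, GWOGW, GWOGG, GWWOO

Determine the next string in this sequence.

The successor of GWWOO increments the rightmost position that isn't already G and resets every position after it to O.

GWWOW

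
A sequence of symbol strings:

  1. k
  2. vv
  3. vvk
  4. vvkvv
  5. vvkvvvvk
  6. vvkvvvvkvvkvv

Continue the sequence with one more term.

vvkvvvvkvvkvvvvkvvvvk

This is a Fibonacci-style word recurrence s(k) = s(k−1)·s(k−2): e.g. vv·k = vvk.
The next term joins vvkvvvvkvvkvv and vvkvvvvk.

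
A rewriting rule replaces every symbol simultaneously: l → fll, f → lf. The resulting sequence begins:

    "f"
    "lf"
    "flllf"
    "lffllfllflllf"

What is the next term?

flllflffllflllffllflllffllfllflllf

φ(lffllfllflllf) expands symbol-by-symbol to fll lf lf fll fll lf fll fll lf fll fll fll lf; joining the 13 pieces gives the next term.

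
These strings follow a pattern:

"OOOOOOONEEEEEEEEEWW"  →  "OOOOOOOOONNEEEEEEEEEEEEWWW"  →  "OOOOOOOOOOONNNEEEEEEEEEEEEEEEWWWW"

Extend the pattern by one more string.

Each string has the form O^{2n+1} N^{n-2} E^{3n} W^{n-1}, where the shown terms are n = 3, 4, 5.
Setting n = 6 gives 13, 4, 18, 5 characters in each block.

OOOOOOOOOOOOONNNNEEEEEEEEEEEEEEEEEEWWWWW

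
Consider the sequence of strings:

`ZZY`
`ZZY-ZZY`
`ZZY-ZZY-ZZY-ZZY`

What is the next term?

Every step duplicates the string with '-' between the halves.
One more doubling of ZZY-ZZY-ZZY-ZZY gives the answer.

ZZY-ZZY-ZZY-ZZY-ZZY-ZZY-ZZY-ZZY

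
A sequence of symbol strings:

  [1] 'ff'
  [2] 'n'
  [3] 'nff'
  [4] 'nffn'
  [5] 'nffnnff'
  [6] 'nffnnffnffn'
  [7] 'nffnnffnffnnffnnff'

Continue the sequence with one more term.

Each term (from the third on) is the previous term followed by the one before it: term 3 = n·ff = nff.
So term 8 is nffnnffnffnnffnnff·nffnnffnffn.

nffnnffnffnnffnnffnffnnffnffn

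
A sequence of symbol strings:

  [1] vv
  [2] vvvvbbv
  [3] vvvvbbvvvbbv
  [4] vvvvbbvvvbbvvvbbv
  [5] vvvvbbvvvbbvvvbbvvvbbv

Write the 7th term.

vvvvbbvvvbbvvvbbvvvbbvvvbbvvvbbv

Every step adds vvbbv to the end: s(k+1) = s(k)·vvbbv.
From vvvvbbvvvbbvvvbbvvvbbv, 2 further steps: vvvvbbvvvbbvvvbbvvvbbv → vvvvbbvvvbbvvvbbvvvbbvvvbbv → (answer).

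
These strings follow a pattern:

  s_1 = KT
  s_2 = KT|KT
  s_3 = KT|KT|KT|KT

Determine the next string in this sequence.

s(k+1) = s(k)·|·s(k) — each term doubles the last with '|' between the halves.
One more doubling of KT|KT|KT|KT gives the answer.

KT|KT|KT|KT|KT|KT|KT|KT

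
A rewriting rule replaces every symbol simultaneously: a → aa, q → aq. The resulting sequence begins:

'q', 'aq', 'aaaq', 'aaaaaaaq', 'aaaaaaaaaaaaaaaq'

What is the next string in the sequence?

Applying the rule to each of the 16 symbols of aaaaaaaaaaaaaaaq gives the pieces aa aa aa aa aa aa aa aa aa aa aa aa aa aa aa aq, which concatenate to the answer.

aaaaaaaaaaaaaaaaaaaaaaaaaaaaaaaq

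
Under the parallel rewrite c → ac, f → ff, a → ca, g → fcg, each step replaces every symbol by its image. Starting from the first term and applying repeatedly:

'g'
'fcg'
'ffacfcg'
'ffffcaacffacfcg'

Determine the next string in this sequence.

ffffffffaccacaacffffcaacffacfcg

Applying the rule to each of the 15 symbols of ffffcaacffacfcg gives the pieces ff ff ff ff ac ca ca ac ff ff ca ac ff ac fcg, which concatenate to the answer.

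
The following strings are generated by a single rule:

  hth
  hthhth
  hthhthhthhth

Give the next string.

Every step duplicates the string.
One more doubling of hthhthhthhth gives the answer.

hthhthhthhthhthhthhthhth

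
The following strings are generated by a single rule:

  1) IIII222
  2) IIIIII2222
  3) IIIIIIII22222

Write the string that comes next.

Term n consists of 2n I's, followed by n+1 2's, where the shown terms are n = 2, 3, 4.
Setting n = 5 gives 10, 6 characters in each block.

IIIIIIIIII222222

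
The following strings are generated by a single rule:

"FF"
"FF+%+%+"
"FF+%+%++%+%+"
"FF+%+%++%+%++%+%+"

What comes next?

The strings grow by a fixed suffix +%+%+ each time.
So the next term is FF+%+%++%+%++%+%+·+%+%+.

FF+%+%++%+%++%+%++%+%+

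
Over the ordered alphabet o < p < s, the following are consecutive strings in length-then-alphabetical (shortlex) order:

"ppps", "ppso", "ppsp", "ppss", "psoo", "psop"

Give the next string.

Find the rightmost character of psop below s, bump it to the next letter, and reset everything to its right to o.

psos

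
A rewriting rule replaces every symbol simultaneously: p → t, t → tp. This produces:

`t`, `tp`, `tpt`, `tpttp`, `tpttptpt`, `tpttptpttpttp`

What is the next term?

tpttptpttpttptpttptpt

φ(tpttptpttpttp) expands symbol-by-symbol to tp t tp tp t tp t tp tp t tp tp t; joining the 13 pieces gives the next term.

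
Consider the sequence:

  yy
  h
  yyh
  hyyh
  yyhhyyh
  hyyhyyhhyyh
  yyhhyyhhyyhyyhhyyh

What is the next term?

hyyhyyhhyyhyyhhyyhhyyhyyhhyyh

Each term (from the third on) is the two preceding terms concatenated in order: term 3 = yy·h = yyh.
Continuing: hyyhyyhhyyh · yyhhyyhhyyhyyhhyyh gives term 8.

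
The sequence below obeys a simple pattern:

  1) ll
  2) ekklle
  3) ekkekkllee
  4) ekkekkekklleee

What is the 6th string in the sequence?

ekkekkekkekkekklleeeee

Every step adds ekk to the front and e to the end of the previous string.
From ekkekkekklleee, 2 further steps: ekkekkekklleee → ekkekkekkekklleeee → (answer).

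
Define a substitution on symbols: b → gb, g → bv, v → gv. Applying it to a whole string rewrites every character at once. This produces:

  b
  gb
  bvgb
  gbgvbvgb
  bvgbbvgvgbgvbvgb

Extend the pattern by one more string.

Applying the rule to each of the 16 symbols of bvgbbvgvgbgvbvgb gives the pieces gb gv bv gb gb gv bv gv bv gb bv gv gb gv bv gb, which concatenate to the answer.

gbgvbvgbgbgvbvgvbvgbbvgvgbgvbvgb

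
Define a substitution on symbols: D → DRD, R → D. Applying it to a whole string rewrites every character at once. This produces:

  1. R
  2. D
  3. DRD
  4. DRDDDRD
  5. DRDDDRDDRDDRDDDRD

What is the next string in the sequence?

φ(DRDDDRDDRDDRDDDRD) expands symbol-by-symbol to DRD D DRD DRD DRD D DRD DRD D DRD DRD D DRD DRD DRD D DRD; joining the 17 pieces gives the next term.

DRDDDRDDRDDRDDDRDDRDDDRDDRDDDRDDRDDRDDDRD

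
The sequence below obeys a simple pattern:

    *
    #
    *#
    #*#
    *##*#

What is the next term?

Each term (from the third on) is the two preceding terms concatenated in order: term 3 = *·# = *#.
The next term joins #*# and *##*#.

#*#*##*#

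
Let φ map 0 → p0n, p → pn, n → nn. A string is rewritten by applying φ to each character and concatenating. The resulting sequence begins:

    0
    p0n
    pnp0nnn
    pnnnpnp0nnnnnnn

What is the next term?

Rewriting the 15 symbols of pnnnpnp0nnnnnnn one by one yields pn nn nn nn pn nn pn p0n nn nn nn nn nn nn nn; concatenated:

pnnnnnnnpnnnpnp0nnnnnnnnnnnnnnn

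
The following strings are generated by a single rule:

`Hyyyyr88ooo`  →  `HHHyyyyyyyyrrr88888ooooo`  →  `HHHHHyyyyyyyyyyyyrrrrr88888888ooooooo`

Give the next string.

HHHHHHHyyyyyyyyyyyyyyyyrrrrrrr88888888888ooooooooo

Reading off run lengths: H runs 1, 3, 5; y runs 4, 8, 12; r runs 1, 3, 5; 8 runs 2, 5, 8; o runs 3, 5, 7 — each is linear in n (n = 1, 2, …).
At n = 4 the blocks have lengths 7, 16, 7, 11, 9.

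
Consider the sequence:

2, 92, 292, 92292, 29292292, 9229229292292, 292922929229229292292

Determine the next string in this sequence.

9229229292292292922929229229292292

From term 3 onward, concatenate the second-to-last term with the last: 2·92 = 292, 92·292 = 92292, …
The next term joins 9229229292292 and 292922929229229292292.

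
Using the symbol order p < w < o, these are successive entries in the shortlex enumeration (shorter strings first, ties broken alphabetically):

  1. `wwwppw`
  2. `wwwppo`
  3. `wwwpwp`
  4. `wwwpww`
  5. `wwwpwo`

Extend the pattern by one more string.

The successor of wwwpwo increments the rightmost position that isn't already o and resets every position after it to p.

wwwpop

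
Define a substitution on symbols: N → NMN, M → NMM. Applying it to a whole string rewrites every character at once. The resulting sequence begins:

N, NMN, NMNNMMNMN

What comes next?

Expanding NMNNMMNMN: N→NMN, M→NMM, N→NMN, N→NMN, M→NMM, M→NMM, N→NMN, M→NMM, N→NMN. Concatenated: NMN NMM NMN NMN NMM NMM NMN NMM NMN.

NMNNMMNMNNMNNMMNMMNMNNMMNMN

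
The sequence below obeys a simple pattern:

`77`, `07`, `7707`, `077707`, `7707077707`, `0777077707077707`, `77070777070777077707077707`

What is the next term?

077707770707770777070777070777077707077707

This is a Fibonacci-style word recurrence s(k) = s(k−2)·s(k−1): e.g. 77·07 = 7707.
Continuing: 0777077707077707 · 77070777070777077707077707 gives term 8.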